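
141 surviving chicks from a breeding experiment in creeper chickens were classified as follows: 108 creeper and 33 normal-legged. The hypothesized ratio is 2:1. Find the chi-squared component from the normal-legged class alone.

Total ratio parts = 3. Expected numbers out of 141:
  creeper: 141 × 2/3 = 94
  normal-legged: 141 × 1/3 = 47
Contribution of normal-legged: (33 − 47)² / 47 = 4.1702

4.170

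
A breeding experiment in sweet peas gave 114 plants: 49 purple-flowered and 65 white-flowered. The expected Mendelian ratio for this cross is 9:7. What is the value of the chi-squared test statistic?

8.154

Under the 9:7 hypothesis (Σ ratio = 16, N = 114):
  purple-flowered: 114 × 9/16 = 64.125
  white-flowered: 114 × 7/16 = 49.875
χ² = Σ (O − E)² / E
  purple-flowered: (49 − 64.125)² / 64.125 = 3.5675
  white-flowered: (65 − 49.875)² / 49.875 = 4.5868
χ² = 3.5675 + 4.5868 = 8.1543 ≈ 8.154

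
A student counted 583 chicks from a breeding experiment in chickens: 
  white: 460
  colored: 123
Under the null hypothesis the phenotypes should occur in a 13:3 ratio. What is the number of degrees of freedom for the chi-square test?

A goodness-of-fit test with 2 phenotype classes has df = 2 − 1 = 1.

1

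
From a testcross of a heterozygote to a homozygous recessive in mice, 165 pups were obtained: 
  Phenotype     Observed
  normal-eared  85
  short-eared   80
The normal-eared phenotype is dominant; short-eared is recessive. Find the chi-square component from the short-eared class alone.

0.076

A testcross of a heterozygote (Aa × aa) gives a 1:1 phenotypic ratio.
The 1:1 ratio has 2 parts, so with N = 165 the expected counts are:
  normal-eared: 165 × 1/2 = 82.5
  short-eared: 165 × 1/2 = 82.5
Contribution of short-eared: (80 − 82.5)² / 82.5 = 0.0758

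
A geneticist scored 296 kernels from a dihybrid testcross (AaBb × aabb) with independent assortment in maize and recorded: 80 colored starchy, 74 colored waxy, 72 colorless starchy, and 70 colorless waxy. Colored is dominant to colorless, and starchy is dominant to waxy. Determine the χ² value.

0.757

A dihybrid testcross with independent assortment gives a 1:1:1:1 ratio.
Expected counts for N = 296 under a 1:1:1:1 ratio (total parts = 4):
  colored starchy: 296 × 1/4 = 74
  colored waxy: 296 × 1/4 = 74
  colorless starchy: 296 × 1/4 = 74
  colorless waxy: 296 × 1/4 = 74
χ² = Σ (O − E)² / E
  colored starchy: (80 − 74)² / 74 = 0.4865
  colored waxy: (74 − 74)² / 74 = 0.0000
  colorless starchy: (72 − 74)² / 74 = 0.0541
  colorless waxy: (70 − 74)² / 74 = 0.2162
χ² = 0.4865 + 0.0000 + 0.0541 + 0.2162 = 0.7568 ≈ 0.757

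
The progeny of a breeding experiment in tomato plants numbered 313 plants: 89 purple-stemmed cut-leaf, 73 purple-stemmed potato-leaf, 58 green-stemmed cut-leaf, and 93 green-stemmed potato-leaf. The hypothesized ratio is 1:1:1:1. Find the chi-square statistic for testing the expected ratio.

9.850

The 1:1:1:1 ratio has 4 parts, so with N = 313 the expected counts are:
  purple-stemmed cut-leaf: 313 × 1/4 = 78.25
  purple-stemmed potato-leaf: 313 × 1/4 = 78.25
  green-stemmed cut-leaf: 313 × 1/4 = 78.25
  green-stemmed potato-leaf: 313 × 1/4 = 78.25
χ² = Σ (O − E)² / E
  purple-stemmed cut-leaf: (89 − 78.25)² / 78.25 = 1.4768
  purple-stemmed potato-leaf: (73 − 78.25)² / 78.25 = 0.3522
  green-stemmed cut-leaf: (58 − 78.25)² / 78.25 = 5.2404
  green-stemmed potato-leaf: (93 − 78.25)² / 78.25 = 2.7804
χ² = 1.4768 + 0.3522 + 5.2404 + 2.7804 = 9.8498 ≈ 9.850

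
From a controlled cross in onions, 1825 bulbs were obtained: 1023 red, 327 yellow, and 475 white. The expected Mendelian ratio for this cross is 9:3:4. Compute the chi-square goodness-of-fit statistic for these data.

1.457

Total ratio parts = 16. Expected numbers out of 1825:
  red: 1825 × 9/16 = 1026.5625
  yellow: 1825 × 3/16 = 342.1875
  white: 1825 × 4/16 = 456.25
χ² = Σ (O − E)² / E
  red: (1023 − 1026.5625)² / 1026.5625 = 0.0124
  yellow: (327 − 342.1875)² / 342.1875 = 0.6741
  white: (475 − 456.25)² / 456.25 = 0.7705
χ² = 0.0124 + 0.6741 + 0.7705 = 1.457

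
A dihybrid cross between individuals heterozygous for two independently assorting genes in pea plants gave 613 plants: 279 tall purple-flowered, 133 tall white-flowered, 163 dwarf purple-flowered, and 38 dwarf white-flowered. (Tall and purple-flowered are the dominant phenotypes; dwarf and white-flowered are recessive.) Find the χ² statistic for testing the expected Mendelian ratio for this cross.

35.500

A dihybrid F₂ with independent assortment and complete dominance at both loci gives a 9:3:3:1 phenotypic ratio.
Total ratio parts = 16. Expected numbers out of 613:
  tall purple-flowered: 613 × 9/16 = 344.8125
  tall white-flowered: 613 × 3/16 = 114.9375
  dwarf purple-flowered: 613 × 3/16 = 114.9375
  dwarf white-flowered: 613 × 1/16 = 38.3125
χ² = Σ (O − E)² / E
  tall purple-flowered: (279 − 344.8125)² / 344.8125 = 12.5613
  tall white-flowered: (133 − 114.9375)² / 114.9375 = 2.8385
  dwarf purple-flowered: (163 − 114.9375)² / 114.9375 = 20.0979
  dwarf white-flowered: (38 − 38.3125)² / 38.3125 = 0.0025
χ² = 12.5613 + 2.8385 + 20.0979 + 0.0025 = 35.5002 ≈ 35.500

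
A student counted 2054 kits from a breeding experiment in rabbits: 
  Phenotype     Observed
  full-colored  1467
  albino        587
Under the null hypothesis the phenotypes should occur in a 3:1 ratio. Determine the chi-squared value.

14.027

Under the 3:1 hypothesis (Σ ratio = 4, N = 2054):
  full-colored: 2054 × 3/4 = 1540.5
  albino: 2054 × 1/4 = 513.5
χ² = Σ (O − E)² / E
  full-colored: (1467 − 1540.5)² / 1540.5 = 3.5068
  albino: (587 − 513.5)² / 513.5 = 10.5204
χ² = 3.5068 + 10.5204 = 14.0272 ≈ 14.027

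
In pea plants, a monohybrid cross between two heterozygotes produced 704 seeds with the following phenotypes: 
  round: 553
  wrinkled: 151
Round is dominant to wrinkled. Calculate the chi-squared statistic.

For a monohybrid cross between heterozygotes with complete dominance, the expected phenotypic ratio is 3:1.
Under the 3:1 hypothesis (Σ ratio = 4, N = 704):
  round: 704 × 3/4 = 528
  wrinkled: 704 × 1/4 = 176
χ² = Σ (O − E)² / E
  round: (553 − 528)² / 528 = 1.1837
  wrinkled: (151 − 176)² / 176 = 3.5511
χ² = 1.1837 + 3.5511 = 4.7348 ≈ 4.735

4.735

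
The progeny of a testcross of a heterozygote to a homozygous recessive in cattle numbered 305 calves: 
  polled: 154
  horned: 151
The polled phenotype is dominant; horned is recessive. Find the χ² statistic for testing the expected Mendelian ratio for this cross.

0.030

A testcross of a heterozygote (Aa × aa) gives a 1:1 phenotypic ratio.
Total ratio parts = 2. Expected numbers out of 305:
  polled: 305 × 1/2 = 152.5
  horned: 305 × 1/2 = 152.5
χ² = Σ (O − E)² / E
  polled: (154 − 152.5)² / 152.5 = 0.0148
  horned: (151 − 152.5)² / 152.5 = 0.0148
χ² = 0.0148 + 0.0148 = 0.0296 ≈ 0.030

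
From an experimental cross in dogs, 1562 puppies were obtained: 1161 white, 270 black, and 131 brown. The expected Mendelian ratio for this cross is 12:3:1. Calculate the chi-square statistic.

Total ratio parts = 16. Expected numbers out of 1562:
  white: 1562 × 12/16 = 1171.5
  black: 1562 × 3/16 = 292.875
  brown: 1562 × 1/16 = 97.625
χ² = Σ (O − E)² / E
  white: (1161 − 1171.5)² / 1171.5 = 0.0941
  black: (270 − 292.875)² / 292.875 = 1.7867
  brown: (131 − 97.625)² / 97.625 = 11.4099
χ² = 0.0941 + 1.7867 + 11.4099 = 13.2907 ≈ 13.291

13.291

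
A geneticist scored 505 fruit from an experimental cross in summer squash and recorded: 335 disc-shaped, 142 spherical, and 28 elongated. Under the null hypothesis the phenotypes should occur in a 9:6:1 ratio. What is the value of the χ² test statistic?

Expected counts for N = 505 under a 9:6:1 ratio (total parts = 16):
  disc-shaped: 505 × 9/16 = 284.0625
  spherical: 505 × 6/16 = 189.375
  elongated: 505 × 1/16 = 31.5625
χ² = Σ (O − E)² / E
  disc-shaped: (335 − 284.0625)² / 284.0625 = 9.1340
  spherical: (142 − 189.375)² / 189.375 = 11.8516
  elongated: (28 − 31.5625)² / 31.5625 = 0.4021
χ² = 9.1340 + 11.8516 + 0.4021 = 21.3877 ≈ 21.388

21.388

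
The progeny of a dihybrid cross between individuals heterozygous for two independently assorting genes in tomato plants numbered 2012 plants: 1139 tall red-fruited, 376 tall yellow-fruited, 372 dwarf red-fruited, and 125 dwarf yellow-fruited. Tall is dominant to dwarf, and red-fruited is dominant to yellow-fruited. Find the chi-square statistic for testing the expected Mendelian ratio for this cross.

A dihybrid F₂ with independent assortment and complete dominance at both loci gives a 9:3:3:1 phenotypic ratio.
Expected counts for N = 2012 under a 9:3:3:1 ratio (total parts = 16):
  tall red-fruited: 2012 × 9/16 = 1131.75
  tall yellow-fruited: 2012 × 3/16 = 377.25
  dwarf red-fruited: 2012 × 3/16 = 377.25
  dwarf yellow-fruited: 2012 × 1/16 = 125.75
χ² = Σ (O − E)² / E
  tall red-fruited: (1139 − 1131.75)² / 1131.75 = 0.0464
  tall yellow-fruited: (376 − 377.25)² / 377.25 = 0.0041
  dwarf red-fruited: (372 − 377.25)² / 377.25 = 0.0731
  dwarf yellow-fruited: (125 − 125.75)² / 125.75 = 0.0045
χ² = 0.0464 + 0.0041 + 0.0731 + 0.0045 = 0.1281 ≈ 0.128

0.128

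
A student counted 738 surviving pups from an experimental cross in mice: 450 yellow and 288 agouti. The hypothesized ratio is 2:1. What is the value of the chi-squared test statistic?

Expected counts for N = 738 under a 2:1 ratio (total parts = 3):
  yellow: 738 × 2/3 = 492
  agouti: 738 × 1/3 = 246
χ² = Σ (O − E)² / E
  yellow: (450 − 492)² / 492 = 3.5854
  agouti: (288 − 246)² / 246 = 7.1707
χ² = 3.5854 + 7.1707 = 10.7561 ≈ 10.756

10.756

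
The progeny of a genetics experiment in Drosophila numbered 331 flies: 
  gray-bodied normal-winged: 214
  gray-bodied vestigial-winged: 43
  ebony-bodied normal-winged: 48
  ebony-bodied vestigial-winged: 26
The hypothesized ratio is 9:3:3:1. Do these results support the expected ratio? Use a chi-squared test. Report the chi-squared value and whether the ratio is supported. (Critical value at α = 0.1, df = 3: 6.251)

Under the 9:3:3:1 hypothesis (Σ ratio = 16, N = 331):
  gray-bodied normal-winged: 331 × 9/16 = 186.1875
  gray-bodied vestigial-winged: 331 × 3/16 = 62.0625
  ebony-bodied normal-winged: 331 × 3/16 = 62.0625
  ebony-bodied vestigial-winged: 331 × 1/16 = 20.6875
χ² = Σ (O − E)² / E
  gray-bodied normal-winged: (214 − 186.1875)² / 186.1875 = 4.1546
  gray-bodied vestigial-winged: (43 − 62.0625)² / 62.0625 = 5.8550
  ebony-bodied normal-winged: (48 − 62.0625)² / 62.0625 = 3.1864
  ebony-bodied vestigial-winged: (26 − 20.6875)² / 20.6875 = 1.3642
χ² = 4.1546 + 5.8550 + 3.1864 + 1.3642 = 14.5602 ≈ 14.560
Degrees of freedom = 4 − 1 = 3; critical value at α = 0.1 is 6.251.
Since 14.560 > 6.251, we reject the null hypothesis — the data do not fit the 9:3:3:1 ratio.

14.560; not consistent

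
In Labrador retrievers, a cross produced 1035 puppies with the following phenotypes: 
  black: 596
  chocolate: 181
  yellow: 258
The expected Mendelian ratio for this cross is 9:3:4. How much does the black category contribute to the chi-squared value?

0.328

Total ratio parts = 16. Expected numbers out of 1035:
  black: 1035 × 9/16 = 582.1875
  chocolate: 1035 × 3/16 = 194.0625
  yellow: 1035 × 4/16 = 258.75
Contribution of black: (596 − 582.1875)² / 582.1875 = 0.3277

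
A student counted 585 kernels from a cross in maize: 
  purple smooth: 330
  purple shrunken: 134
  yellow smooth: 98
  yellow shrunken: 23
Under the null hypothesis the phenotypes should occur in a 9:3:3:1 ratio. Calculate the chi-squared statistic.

11.668

The 9:3:3:1 ratio has 16 parts, so with N = 585 the expected counts are:
  purple smooth: 585 × 9/16 = 329.0625
  purple shrunken: 585 × 3/16 = 109.6875
  yellow smooth: 585 × 3/16 = 109.6875
  yellow shrunken: 585 × 1/16 = 36.5625
χ² = Σ (O − E)² / E
  purple smooth: (330 − 329.0625)² / 329.0625 = 0.0027
  purple shrunken: (134 − 109.6875)² / 109.6875 = 5.3889
  yellow smooth: (98 − 109.6875)² / 109.6875 = 1.2453
  yellow shrunken: (23 − 36.5625)² / 36.5625 = 5.0309
χ² = 0.0027 + 5.3889 + 1.2453 + 5.0309 = 11.6678 ≈ 11.668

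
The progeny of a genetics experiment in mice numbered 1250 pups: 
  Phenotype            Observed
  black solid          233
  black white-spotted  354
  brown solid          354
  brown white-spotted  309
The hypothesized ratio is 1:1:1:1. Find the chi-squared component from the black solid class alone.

Under the 1:1:1:1 hypothesis (Σ ratio = 4, N = 1250):
  black solid: 1250 × 1/4 = 312.5
  black white-spotted: 1250 × 1/4 = 312.5
  brown solid: 1250 × 1/4 = 312.5
  brown white-spotted: 1250 × 1/4 = 312.5
Contribution of black solid: (233 − 312.5)² / 312.5 = 20.2248

20.225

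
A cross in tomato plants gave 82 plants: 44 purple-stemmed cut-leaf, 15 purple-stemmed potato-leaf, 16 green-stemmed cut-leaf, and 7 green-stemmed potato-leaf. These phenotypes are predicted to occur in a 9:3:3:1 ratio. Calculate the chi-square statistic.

Expected counts for N = 82 under a 9:3:3:1 ratio (total parts = 16):
  purple-stemmed cut-leaf: 82 × 9/16 = 46.125
  purple-stemmed potato-leaf: 82 × 3/16 = 15.375
  green-stemmed cut-leaf: 82 × 3/16 = 15.375
  green-stemmed potato-leaf: 82 × 1/16 = 5.125
χ² = Σ (O − E)² / E
  purple-stemmed cut-leaf: (44 − 46.125)² / 46.125 = 0.0979
  purple-stemmed potato-leaf: (15 − 15.375)² / 15.375 = 0.0091
  green-stemmed cut-leaf: (16 − 15.375)² / 15.375 = 0.0254
  green-stemmed potato-leaf: (7 − 5.125)² / 5.125 = 0.6860
χ² = 0.0979 + 0.0091 + 0.0254 + 0.6860 = 0.8184 ≈ 0.818

0.818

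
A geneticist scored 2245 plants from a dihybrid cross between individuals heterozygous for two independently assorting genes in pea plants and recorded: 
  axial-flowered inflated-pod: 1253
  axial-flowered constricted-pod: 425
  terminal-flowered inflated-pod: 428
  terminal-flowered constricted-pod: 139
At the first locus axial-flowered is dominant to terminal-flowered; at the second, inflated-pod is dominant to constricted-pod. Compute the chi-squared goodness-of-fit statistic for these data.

A dihybrid F₂ with independent assortment and complete dominance at both loci gives a 9:3:3:1 phenotypic ratio.
Under the 9:3:3:1 hypothesis (Σ ratio = 16, N = 2245):
  axial-flowered inflated-pod: 2245 × 9/16 = 1262.8125
  axial-flowered constricted-pod: 2245 × 3/16 = 420.9375
  terminal-flowered inflated-pod: 2245 × 3/16 = 420.9375
  terminal-flowered constricted-pod: 2245 × 1/16 = 140.3125
χ² = Σ (O − E)² / E
  axial-flowered inflated-pod: (1253 − 1262.8125)² / 1262.8125 = 0.0762
  axial-flowered constricted-pod: (425 − 420.9375)² / 420.9375 = 0.0392
  terminal-flowered inflated-pod: (428 − 420.9375)² / 420.9375 = 0.1185
  terminal-flowered constricted-pod: (139 − 140.3125)² / 140.3125 = 0.0123
χ² = 0.0762 + 0.0392 + 0.1185 + 0.0123 = 0.2462 ≈ 0.246

0.246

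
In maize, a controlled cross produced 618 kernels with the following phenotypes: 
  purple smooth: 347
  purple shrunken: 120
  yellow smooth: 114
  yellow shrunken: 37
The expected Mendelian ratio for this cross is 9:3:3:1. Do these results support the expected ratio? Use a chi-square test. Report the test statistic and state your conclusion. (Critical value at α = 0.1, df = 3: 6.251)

0.247; consistent

Expected counts for N = 618 under a 9:3:3:1 ratio (total parts = 16):
  purple smooth: 618 × 9/16 = 347.625
  purple shrunken: 618 × 3/16 = 115.875
  yellow smooth: 618 × 3/16 = 115.875
  yellow shrunken: 618 × 1/16 = 38.625
χ² = Σ (O − E)² / E
  purple smooth: (347 − 347.625)² / 347.625 = 0.0011
  purple shrunken: (120 − 115.875)² / 115.875 = 0.1468
  yellow smooth: (114 − 115.875)² / 115.875 = 0.0303
  yellow shrunken: (37 − 38.625)² / 38.625 = 0.0684
χ² = 0.0011 + 0.1468 + 0.0303 + 0.0684 = 0.2466 ≈ 0.247
Degrees of freedom = 4 − 1 = 3; critical value at α = 0.1 is 6.251.
Since 0.247 < 6.251, we fail to reject the null hypothesis — the data are consistent with the 9:3:3:1 ratio.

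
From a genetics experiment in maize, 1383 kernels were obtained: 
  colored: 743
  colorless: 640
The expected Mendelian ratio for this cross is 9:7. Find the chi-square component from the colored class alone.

Under the 9:7 hypothesis (Σ ratio = 16, N = 1383):
  colored: 1383 × 9/16 = 777.9375
  colorless: 1383 × 7/16 = 605.0625
Contribution of colored: (743 − 777.9375)² / 777.9375 = 1.5691

1.569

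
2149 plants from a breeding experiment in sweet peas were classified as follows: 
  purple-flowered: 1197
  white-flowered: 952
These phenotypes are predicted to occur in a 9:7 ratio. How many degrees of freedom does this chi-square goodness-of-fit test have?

1

A goodness-of-fit test with 2 phenotype classes has df = 2 − 1 = 1.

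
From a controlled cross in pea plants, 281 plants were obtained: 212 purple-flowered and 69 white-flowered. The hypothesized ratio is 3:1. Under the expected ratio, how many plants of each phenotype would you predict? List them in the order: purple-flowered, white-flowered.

210.75, 70.25

Under the 3:1 hypothesis (Σ ratio = 4, N = 281):
  purple-flowered: 281 × 3/4 = 210.75
  white-flowered: 281 × 1/4 = 70.25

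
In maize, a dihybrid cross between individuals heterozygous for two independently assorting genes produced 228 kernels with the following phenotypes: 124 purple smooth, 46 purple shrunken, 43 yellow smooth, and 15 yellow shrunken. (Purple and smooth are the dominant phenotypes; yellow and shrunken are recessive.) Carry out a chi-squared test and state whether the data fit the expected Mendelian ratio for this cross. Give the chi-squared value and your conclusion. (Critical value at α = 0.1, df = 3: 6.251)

A dihybrid F₂ with independent assortment and complete dominance at both loci gives a 9:3:3:1 phenotypic ratio.
Expected counts for N = 228 under a 9:3:3:1 ratio (total parts = 16):
  purple smooth: 228 × 9/16 = 128.25
  purple shrunken: 228 × 3/16 = 42.75
  yellow smooth: 228 × 3/16 = 42.75
  yellow shrunken: 228 × 1/16 = 14.25
χ² = Σ (O − E)² / E
  purple smooth: (124 − 128.25)² / 128.25 = 0.1408
  purple shrunken: (46 − 42.75)² / 42.75 = 0.2471
  yellow smooth: (43 − 42.75)² / 42.75 = 0.0015
  yellow shrunken: (15 − 14.25)² / 14.25 = 0.0395
χ² = 0.1408 + 0.2471 + 0.0015 + 0.0395 = 0.4289 ≈ 0.429
Degrees of freedom = 4 − 1 = 3; critical value at α = 0.1 is 6.251.
Since 0.429 < 6.251, we fail to reject the null hypothesis — the data are consistent with the 9:3:3:1 ratio.

0.429; consistent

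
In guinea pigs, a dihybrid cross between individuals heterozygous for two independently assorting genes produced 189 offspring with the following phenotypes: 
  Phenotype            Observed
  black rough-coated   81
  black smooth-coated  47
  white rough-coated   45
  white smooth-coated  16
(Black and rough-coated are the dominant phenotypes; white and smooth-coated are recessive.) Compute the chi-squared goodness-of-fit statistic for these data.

13.864

A dihybrid F₂ with independent assortment and complete dominance at both loci gives a 9:3:3:1 phenotypic ratio.
Expected counts for N = 189 under a 9:3:3:1 ratio (total parts = 16):
  black rough-coated: 189 × 9/16 = 106.3125
  black smooth-coated: 189 × 3/16 = 35.4375
  white rough-coated: 189 × 3/16 = 35.4375
  white smooth-coated: 189 × 1/16 = 11.8125
χ² = Σ (O − E)² / E
  black rough-coated: (81 − 106.3125)² / 106.3125 = 6.0268
  black smooth-coated: (47 − 35.4375)² / 35.4375 = 3.7726
  white rough-coated: (45 − 35.4375)² / 35.4375 = 2.5804
  white smooth-coated: (16 − 11.8125)² / 11.8125 = 1.4845
χ² = 6.0268 + 3.7726 + 2.5804 + 1.4845 = 13.8643 ≈ 13.864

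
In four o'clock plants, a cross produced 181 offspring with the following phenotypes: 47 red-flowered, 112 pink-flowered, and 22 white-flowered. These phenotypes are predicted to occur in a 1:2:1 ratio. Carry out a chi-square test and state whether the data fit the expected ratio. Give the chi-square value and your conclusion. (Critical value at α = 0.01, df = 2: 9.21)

Total ratio parts = 4. Expected numbers out of 181:
  red-flowered: 181 × 1/4 = 45.25
  pink-flowered: 181 × 2/4 = 90.5
  white-flowered: 181 × 1/4 = 45.25
χ² = Σ (O − E)² / E
  red-flowered: (47 − 45.25)² / 45.25 = 0.0677
  pink-flowered: (112 − 90.5)² / 90.5 = 5.1077
  white-flowered: (22 − 45.25)² / 45.25 = 11.9461
χ² = 0.0677 + 5.1077 + 11.9461 = 17.1215 ≈ 17.122
Degrees of freedom = 3 − 1 = 2; critical value at α = 0.01 is 9.21.
Since 17.122 > 9.21, we reject the null hypothesis — the data do not fit the 1:2:1 ratio.

17.122; not consistent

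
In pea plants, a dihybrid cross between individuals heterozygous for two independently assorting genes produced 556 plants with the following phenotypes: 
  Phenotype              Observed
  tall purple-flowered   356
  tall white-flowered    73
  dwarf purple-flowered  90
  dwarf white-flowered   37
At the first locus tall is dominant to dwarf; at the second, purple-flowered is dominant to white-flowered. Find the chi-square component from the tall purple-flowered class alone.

A dihybrid F₂ with independent assortment and complete dominance at both loci gives a 9:3:3:1 phenotypic ratio.
Total ratio parts = 16. Expected numbers out of 556:
  tall purple-flowered: 556 × 9/16 = 312.75
  tall white-flowered: 556 × 3/16 = 104.25
  dwarf purple-flowered: 556 × 3/16 = 104.25
  dwarf white-flowered: 556 × 1/16 = 34.75
Contribution of tall purple-flowered: (356 − 312.75)² / 312.75 = 5.9810

5.981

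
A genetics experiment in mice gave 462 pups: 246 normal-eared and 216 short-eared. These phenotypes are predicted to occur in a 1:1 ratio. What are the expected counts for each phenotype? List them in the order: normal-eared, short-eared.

Expected counts for N = 462 under a 1:1 ratio (total parts = 2):
  normal-eared: 462 × 1/2 = 231
  short-eared: 462 × 1/2 = 231

231, 231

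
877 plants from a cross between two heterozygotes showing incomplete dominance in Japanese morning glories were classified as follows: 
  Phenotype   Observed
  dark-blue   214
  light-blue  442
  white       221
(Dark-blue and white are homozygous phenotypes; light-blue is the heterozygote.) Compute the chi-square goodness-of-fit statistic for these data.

0.168

With incomplete dominance, a heterozygote × heterozygote cross gives a 1:2:1 phenotypic ratio.
Total ratio parts = 4. Expected numbers out of 877:
  dark-blue: 877 × 1/4 = 219.25
  light-blue: 877 × 2/4 = 438.5
  white: 877 × 1/4 = 219.25
χ² = Σ (O − E)² / E
  dark-blue: (214 − 219.25)² / 219.25 = 0.1257
  light-blue: (442 − 438.5)² / 438.5 = 0.0279
  white: (221 − 219.25)² / 219.25 = 0.0140
χ² = 0.1257 + 0.0279 + 0.0140 = 0.1676 ≈ 0.168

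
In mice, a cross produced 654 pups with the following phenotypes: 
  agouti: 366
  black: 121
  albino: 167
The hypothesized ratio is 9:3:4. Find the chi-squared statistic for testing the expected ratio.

0.106

The 9:3:4 ratio has 16 parts, so with N = 654 the expected counts are:
  agouti: 654 × 9/16 = 367.875
  black: 654 × 3/16 = 122.625
  albino: 654 × 4/16 = 163.5
χ² = Σ (O − E)² / E
  agouti: (366 − 367.875)² / 367.875 = 0.0096
  black: (121 − 122.625)² / 122.625 = 0.0215
  albino: (167 − 163.5)² / 163.5 = 0.0749
χ² = 0.0096 + 0.0215 + 0.0749 = 0.106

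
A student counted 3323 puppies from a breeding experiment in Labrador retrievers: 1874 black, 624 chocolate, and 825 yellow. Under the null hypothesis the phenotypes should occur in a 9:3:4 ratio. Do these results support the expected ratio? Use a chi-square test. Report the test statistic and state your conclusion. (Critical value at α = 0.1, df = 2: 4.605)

Expected counts for N = 3323 under a 9:3:4 ratio (total parts = 16):
  black: 3323 × 9/16 = 1869.1875
  chocolate: 3323 × 3/16 = 623.0625
  yellow: 3323 × 4/16 = 830.75
χ² = Σ (O − E)² / E
  black: (1874 − 1869.1875)² / 1869.1875 = 0.0124
  chocolate: (624 − 623.0625)² / 623.0625 = 0.0014
  yellow: (825 − 830.75)² / 830.75 = 0.0398
χ² = 0.0124 + 0.0014 + 0.0398 = 0.0536 ≈ 0.054
Degrees of freedom = 3 − 1 = 2; critical value at α = 0.1 is 4.605.
Since 0.054 < 4.605, we fail to reject the null hypothesis — the data are consistent with the 9:3:4 ratio.

0.054; consistent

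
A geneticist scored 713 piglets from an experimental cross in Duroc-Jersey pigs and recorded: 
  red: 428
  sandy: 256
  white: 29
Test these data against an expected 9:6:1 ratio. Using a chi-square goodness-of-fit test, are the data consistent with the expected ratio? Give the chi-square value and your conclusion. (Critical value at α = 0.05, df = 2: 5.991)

7.728; not consistent

Under the 9:6:1 hypothesis (Σ ratio = 16, N = 713):
  red: 713 × 9/16 = 401.0625
  sandy: 713 × 6/16 = 267.375
  white: 713 × 1/16 = 44.5625
χ² = Σ (O − E)² / E
  red: (428 − 401.0625)² / 401.0625 = 1.8093
  sandy: (256 − 267.375)² / 267.375 = 0.4839
  white: (29 − 44.5625)² / 44.5625 = 5.4349
χ² = 1.8093 + 0.4839 + 5.4349 = 7.7281 ≈ 7.728
Degrees of freedom = 3 − 1 = 2; critical value at α = 0.05 is 5.991.
Since 7.728 > 5.991, we reject the null hypothesis — the data do not fit the 9:6:1 ratio.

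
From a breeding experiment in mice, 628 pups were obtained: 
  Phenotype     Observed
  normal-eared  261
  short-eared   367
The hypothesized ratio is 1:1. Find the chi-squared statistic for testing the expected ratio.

17.892

Total ratio parts = 2. Expected numbers out of 628:
  normal-eared: 628 × 1/2 = 314
  short-eared: 628 × 1/2 = 314
χ² = Σ (O − E)² / E
  normal-eared: (261 − 314)² / 314 = 8.9459
  short-eared: (367 − 314)² / 314 = 8.9459
χ² = 8.9459 + 8.9459 = 17.8918 ≈ 17.892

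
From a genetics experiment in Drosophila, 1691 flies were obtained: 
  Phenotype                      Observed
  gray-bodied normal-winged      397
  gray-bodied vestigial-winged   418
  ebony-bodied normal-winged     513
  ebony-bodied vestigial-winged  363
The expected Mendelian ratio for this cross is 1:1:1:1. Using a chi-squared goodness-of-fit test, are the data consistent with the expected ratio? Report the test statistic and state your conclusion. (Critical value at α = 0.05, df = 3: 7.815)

29.334; not consistent

Expected counts for N = 1691 under a 1:1:1:1 ratio (total parts = 4):
  gray-bodied normal-winged: 1691 × 1/4 = 422.75
  gray-bodied vestigial-winged: 1691 × 1/4 = 422.75
  ebony-bodied normal-winged: 1691 × 1/4 = 422.75
  ebony-bodied vestigial-winged: 1691 × 1/4 = 422.75
χ² = Σ (O − E)² / E
  gray-bodied normal-winged: (397 − 422.75)² / 422.75 = 1.5685
  gray-bodied vestigial-winged: (418 − 422.75)² / 422.75 = 0.0534
  ebony-bodied normal-winged: (513 − 422.75)² / 422.75 = 19.2669
  ebony-bodied vestigial-winged: (363 − 422.75)² / 422.75 = 8.4449
χ² = 1.5685 + 0.0534 + 19.2669 + 8.4449 = 29.3337 ≈ 29.334
Degrees of freedom = 4 − 1 = 3; critical value at α = 0.05 is 7.815.
Since 29.334 > 7.815, we reject the null hypothesis — the data do not fit the 1:1:1:1 ratio.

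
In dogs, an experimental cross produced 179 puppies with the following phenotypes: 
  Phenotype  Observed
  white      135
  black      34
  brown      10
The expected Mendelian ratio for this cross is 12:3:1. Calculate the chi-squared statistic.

The 12:3:1 ratio has 16 parts, so with N = 179 the expected counts are:
  white: 179 × 12/16 = 134.25
  black: 179 × 3/16 = 33.5625
  brown: 179 × 1/16 = 11.1875
χ² = Σ (O − E)² / E
  white: (135 − 134.25)² / 134.25 = 0.0042
  black: (34 − 33.5625)² / 33.5625 = 0.0057
  brown: (10 − 11.1875)² / 11.1875 = 0.1260
χ² = 0.0042 + 0.0057 + 0.1260 = 0.1359 ≈ 0.136

0.136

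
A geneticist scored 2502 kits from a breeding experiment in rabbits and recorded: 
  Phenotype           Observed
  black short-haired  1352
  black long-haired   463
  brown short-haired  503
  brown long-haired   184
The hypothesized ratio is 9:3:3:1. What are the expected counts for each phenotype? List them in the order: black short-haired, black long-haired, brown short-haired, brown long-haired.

Total ratio parts = 16. Expected numbers out of 2502:
  black short-haired: 2502 × 9/16 = 1407.375
  black long-haired: 2502 × 3/16 = 469.125
  brown short-haired: 2502 × 3/16 = 469.125
  brown long-haired: 2502 × 1/16 = 156.375

1407.375, 469.125, 469.125, 156.375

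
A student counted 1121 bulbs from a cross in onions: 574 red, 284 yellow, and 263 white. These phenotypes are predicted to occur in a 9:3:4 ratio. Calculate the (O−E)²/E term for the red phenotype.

5.074

Total ratio parts = 16. Expected numbers out of 1121:
  red: 1121 × 9/16 = 630.5625
  yellow: 1121 × 3/16 = 210.1875
  white: 1121 × 4/16 = 280.25
Contribution of red: (574 − 630.5625)² / 630.5625 = 5.0737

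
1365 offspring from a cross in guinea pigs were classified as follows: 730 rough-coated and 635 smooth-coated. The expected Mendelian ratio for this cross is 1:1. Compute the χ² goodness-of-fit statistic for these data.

6.612

Expected counts for N = 1365 under a 1:1 ratio (total parts = 2):
  rough-coated: 1365 × 1/2 = 682.5
  smooth-coated: 1365 × 1/2 = 682.5
χ² = Σ (O − E)² / E
  rough-coated: (730 − 682.5)² / 682.5 = 3.3059
  smooth-coated: (635 − 682.5)² / 682.5 = 3.3059
χ² = 3.3059 + 3.3059 = 6.6118 ≈ 6.612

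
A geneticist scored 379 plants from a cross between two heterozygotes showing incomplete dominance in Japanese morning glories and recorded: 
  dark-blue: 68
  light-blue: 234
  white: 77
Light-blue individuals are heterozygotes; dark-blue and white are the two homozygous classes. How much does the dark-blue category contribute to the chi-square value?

With incomplete dominance, a heterozygote × heterozygote cross gives a 1:2:1 phenotypic ratio.
Expected counts for N = 379 under a 1:2:1 ratio (total parts = 4):
  dark-blue: 379 × 1/4 = 94.75
  light-blue: 379 × 2/4 = 189.5
  white: 379 × 1/4 = 94.75
Contribution of dark-blue: (68 − 94.75)² / 94.75 = 7.5521

7.552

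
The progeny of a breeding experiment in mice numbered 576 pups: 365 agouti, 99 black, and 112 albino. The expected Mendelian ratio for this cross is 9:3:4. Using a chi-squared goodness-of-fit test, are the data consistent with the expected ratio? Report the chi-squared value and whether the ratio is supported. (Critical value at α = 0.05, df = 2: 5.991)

13.049; not consistent

The 9:3:4 ratio has 16 parts, so with N = 576 the expected counts are:
  agouti: 576 × 9/16 = 324
  black: 576 × 3/16 = 108
  albino: 576 × 4/16 = 144
χ² = Σ (O − E)² / E
  agouti: (365 − 324)² / 324 = 5.1883
  black: (99 − 108)² / 108 = 0.7500
  albino: (112 − 144)² / 144 = 7.1111
χ² = 5.1883 + 0.7500 + 7.1111 = 13.0494 ≈ 13.049
Degrees of freedom = 3 − 1 = 2; critical value at α = 0.05 is 5.991.
Since 13.049 > 5.991, we reject the null hypothesis — the data do not fit the 9:3:4 ratio.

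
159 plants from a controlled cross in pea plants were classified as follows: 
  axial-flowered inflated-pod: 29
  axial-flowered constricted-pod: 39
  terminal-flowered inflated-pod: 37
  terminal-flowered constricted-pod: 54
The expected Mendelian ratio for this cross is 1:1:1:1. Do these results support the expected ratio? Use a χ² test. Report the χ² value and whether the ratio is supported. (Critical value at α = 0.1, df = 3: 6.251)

Total ratio parts = 4. Expected numbers out of 159:
  axial-flowered inflated-pod: 159 × 1/4 = 39.75
  axial-flowered constricted-pod: 159 × 1/4 = 39.75
  terminal-flowered inflated-pod: 159 × 1/4 = 39.75
  terminal-flowered constricted-pod: 159 × 1/4 = 39.75
χ² = Σ (O − E)² / E
  axial-flowered inflated-pod: (29 − 39.75)² / 39.75 = 2.9072
  axial-flowered constricted-pod: (39 − 39.75)² / 39.75 = 0.0142
  terminal-flowered inflated-pod: (37 − 39.75)² / 39.75 = 0.1903
  terminal-flowered constricted-pod: (54 − 39.75)² / 39.75 = 5.1085
χ² = 2.9072 + 0.0142 + 0.1903 + 5.1085 = 8.2202 ≈ 8.220
Degrees of freedom = 4 − 1 = 3; critical value at α = 0.1 is 6.251.
Since 8.220 > 6.251, we reject the null hypothesis — the data do not fit the 1:1:1:1 ratio.

8.220; not consistent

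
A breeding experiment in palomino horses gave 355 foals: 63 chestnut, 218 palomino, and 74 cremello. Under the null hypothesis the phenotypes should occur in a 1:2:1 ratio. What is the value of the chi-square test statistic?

19.163

The 1:2:1 ratio has 4 parts, so with N = 355 the expected counts are:
  chestnut: 355 × 1/4 = 88.75
  palomino: 355 × 2/4 = 177.5
  cremello: 355 × 1/4 = 88.75
χ² = Σ (O − E)² / E
  chestnut: (63 − 88.75)² / 88.75 = 7.4711
  palomino: (218 − 177.5)² / 177.5 = 9.2408
  cremello: (74 − 88.75)² / 88.75 = 2.4514
χ² = 7.4711 + 9.2408 + 2.4514 = 19.1633 ≈ 19.163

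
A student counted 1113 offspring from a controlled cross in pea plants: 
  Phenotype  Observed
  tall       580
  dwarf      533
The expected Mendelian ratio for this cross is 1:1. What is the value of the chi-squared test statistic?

Expected counts for N = 1113 under a 1:1 ratio (total parts = 2):
  tall: 1113 × 1/2 = 556.5
  dwarf: 1113 × 1/2 = 556.5
χ² = Σ (O − E)² / E
  tall: (580 − 556.5)² / 556.5 = 0.9924
  dwarf: (533 − 556.5)² / 556.5 = 0.9924
χ² = 0.9924 + 0.9924 = 1.9848 ≈ 1.985

1.985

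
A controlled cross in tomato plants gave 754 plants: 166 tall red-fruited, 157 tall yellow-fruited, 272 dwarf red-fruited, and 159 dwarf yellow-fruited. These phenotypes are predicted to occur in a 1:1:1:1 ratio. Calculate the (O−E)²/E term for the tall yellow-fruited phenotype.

5.264

Total ratio parts = 4. Expected numbers out of 754:
  tall red-fruited: 754 × 1/4 = 188.5
  tall yellow-fruited: 754 × 1/4 = 188.5
  dwarf red-fruited: 754 × 1/4 = 188.5
  dwarf yellow-fruited: 754 × 1/4 = 188.5
Contribution of tall yellow-fruited: (157 − 188.5)² / 188.5 = 5.2639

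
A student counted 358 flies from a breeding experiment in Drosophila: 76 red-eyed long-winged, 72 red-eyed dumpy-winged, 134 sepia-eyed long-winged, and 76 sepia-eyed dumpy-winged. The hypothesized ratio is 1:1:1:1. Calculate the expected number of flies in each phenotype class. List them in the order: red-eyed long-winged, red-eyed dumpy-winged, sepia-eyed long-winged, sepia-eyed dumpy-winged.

Under the 1:1:1:1 hypothesis (Σ ratio = 4, N = 358):
  red-eyed long-winged: 358 × 1/4 = 89.5
  red-eyed dumpy-winged: 358 × 1/4 = 89.5
  sepia-eyed long-winged: 358 × 1/4 = 89.5
  sepia-eyed dumpy-winged: 358 × 1/4 = 89.5

89.5, 89.5, 89.5, 89.5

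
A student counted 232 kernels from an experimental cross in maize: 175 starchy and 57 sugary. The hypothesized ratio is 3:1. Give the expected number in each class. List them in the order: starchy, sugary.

Total ratio parts = 4. Expected numbers out of 232:
  starchy: 232 × 3/4 = 174
  sugary: 232 × 1/4 = 58

174, 58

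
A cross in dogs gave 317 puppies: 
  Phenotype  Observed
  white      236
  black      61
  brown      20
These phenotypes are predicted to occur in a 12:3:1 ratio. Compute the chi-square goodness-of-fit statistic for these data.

Total ratio parts = 16. Expected numbers out of 317:
  white: 317 × 12/16 = 237.75
  black: 317 × 3/16 = 59.4375
  brown: 317 × 1/16 = 19.8125
χ² = Σ (O − E)² / E
  white: (236 − 237.75)² / 237.75 = 0.0129
  black: (61 − 59.4375)² / 59.4375 = 0.0411
  brown: (20 − 19.8125)² / 19.8125 = 0.0018
χ² = 0.0129 + 0.0411 + 0.0018 = 0.0558 ≈ 0.056

0.056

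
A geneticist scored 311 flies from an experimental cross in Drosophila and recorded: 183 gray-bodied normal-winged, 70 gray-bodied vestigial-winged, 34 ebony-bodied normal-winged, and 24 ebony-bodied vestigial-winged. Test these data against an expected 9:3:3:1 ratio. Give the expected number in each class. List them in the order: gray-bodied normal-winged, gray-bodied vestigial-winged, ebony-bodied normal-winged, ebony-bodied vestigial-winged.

Under the 9:3:3:1 hypothesis (Σ ratio = 16, N = 311):
  gray-bodied normal-winged: 311 × 9/16 = 174.9375
  gray-bodied vestigial-winged: 311 × 3/16 = 58.3125
  ebony-bodied normal-winged: 311 × 3/16 = 58.3125
  ebony-bodied vestigial-winged: 311 × 1/16 = 19.4375

174.9375, 58.3125, 58.3125, 19.4375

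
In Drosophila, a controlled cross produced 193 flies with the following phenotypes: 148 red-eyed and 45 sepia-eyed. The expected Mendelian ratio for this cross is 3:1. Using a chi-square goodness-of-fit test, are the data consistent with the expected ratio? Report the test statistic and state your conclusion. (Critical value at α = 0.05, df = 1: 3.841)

Total ratio parts = 4. Expected numbers out of 193:
  red-eyed: 193 × 3/4 = 144.75
  sepia-eyed: 193 × 1/4 = 48.25
χ² = Σ (O − E)² / E
  red-eyed: (148 − 144.75)² / 144.75 = 0.0730
  sepia-eyed: (45 − 48.25)² / 48.25 = 0.2189
χ² = 0.0730 + 0.2189 = 0.2919 ≈ 0.292
Degrees of freedom = 2 − 1 = 1; critical value at α = 0.05 is 3.841.
Since 0.292 < 3.841, we fail to reject the null hypothesis — the data are consistent with the 3:1 ratio.

0.292; consistent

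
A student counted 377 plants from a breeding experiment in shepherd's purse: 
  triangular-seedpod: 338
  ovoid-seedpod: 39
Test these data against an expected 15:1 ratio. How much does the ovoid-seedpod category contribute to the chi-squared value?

The 15:1 ratio has 16 parts, so with N = 377 the expected counts are:
  triangular-seedpod: 377 × 15/16 = 353.4375
  ovoid-seedpod: 377 × 1/16 = 23.5625
Contribution of ovoid-seedpod: (39 − 23.5625)² / 23.5625 = 10.1142

10.114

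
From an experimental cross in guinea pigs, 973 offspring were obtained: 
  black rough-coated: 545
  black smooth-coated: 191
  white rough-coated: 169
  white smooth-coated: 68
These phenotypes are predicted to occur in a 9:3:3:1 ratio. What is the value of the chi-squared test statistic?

2.251

Under the 9:3:3:1 hypothesis (Σ ratio = 16, N = 973):
  black rough-coated: 973 × 9/16 = 547.3125
  black smooth-coated: 973 × 3/16 = 182.4375
  white rough-coated: 973 × 3/16 = 182.4375
  white smooth-coated: 973 × 1/16 = 60.8125
χ² = Σ (O − E)² / E
  black rough-coated: (545 − 547.3125)² / 547.3125 = 0.0098
  black smooth-coated: (191 − 182.4375)² / 182.4375 = 0.4019
  white rough-coated: (169 − 182.4375)² / 182.4375 = 0.9897
  white smooth-coated: (68 − 60.8125)² / 60.8125 = 0.8495
χ² = 0.0098 + 0.4019 + 0.9897 + 0.8495 = 2.2509 ≈ 2.251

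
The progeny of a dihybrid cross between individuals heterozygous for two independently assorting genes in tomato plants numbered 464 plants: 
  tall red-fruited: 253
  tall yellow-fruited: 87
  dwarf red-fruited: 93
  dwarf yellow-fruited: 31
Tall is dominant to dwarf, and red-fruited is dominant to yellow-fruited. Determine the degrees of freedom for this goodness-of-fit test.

3

A dihybrid F₂ with independent assortment and complete dominance at both loci gives a 9:3:3:1 phenotypic ratio.
A goodness-of-fit test with 4 phenotype classes has df = 4 − 1 = 3.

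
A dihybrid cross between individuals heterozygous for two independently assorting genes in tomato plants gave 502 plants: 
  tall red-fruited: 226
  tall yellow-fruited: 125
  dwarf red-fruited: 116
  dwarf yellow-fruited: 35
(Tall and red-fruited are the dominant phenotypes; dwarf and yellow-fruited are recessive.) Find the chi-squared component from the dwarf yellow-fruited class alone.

A dihybrid F₂ with independent assortment and complete dominance at both loci gives a 9:3:3:1 phenotypic ratio.
Expected counts for N = 502 under a 9:3:3:1 ratio (total parts = 16):
  tall red-fruited: 502 × 9/16 = 282.375
  tall yellow-fruited: 502 × 3/16 = 94.125
  dwarf red-fruited: 502 × 3/16 = 94.125
  dwarf yellow-fruited: 502 × 1/16 = 31.375
Contribution of dwarf yellow-fruited: (35 − 31.375)² / 31.375 = 0.4188

0.419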